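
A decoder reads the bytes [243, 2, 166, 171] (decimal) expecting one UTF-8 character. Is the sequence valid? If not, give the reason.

Leading byte 0xF3 = 11110011 → 4-byte form.
Byte 2 is 0x02 = 00000010, which is not 10xxxxxx — expected a continuation byte.

invalid (non-continuation byte where continuation expected)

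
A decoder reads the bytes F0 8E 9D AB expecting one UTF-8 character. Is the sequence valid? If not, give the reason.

Leading byte 0xF0 = 11110000 → 4-byte form.
Continuation bytes all match 10xxxxxx. Payload decodes to 0xE76B.
But 0xE76B < 0x10000, the minimum for a 4-byte sequence — this is an overlong encoding.

invalid (overlong encoding)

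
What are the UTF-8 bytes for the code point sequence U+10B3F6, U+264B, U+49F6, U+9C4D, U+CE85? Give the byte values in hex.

F4 8B 8F B6 E2 99 8B E4 A7 B6 E9 B1 8D EC BA 85

U+10B3F6: 4-byte form → F4 8B 8F B6.
U+264B: 3-byte form → E2 99 8B.
U+49F6: 3-byte form → E4 A7 B6.
U+9C4D: 3-byte form → E9 B1 8D.
U+CE85: 3-byte form → EC BA 85.
Concatenated (16 bytes): F4 8B 8F B6 E2 99 8B E4 A7 B6 E9 B1 8D EC BA 85.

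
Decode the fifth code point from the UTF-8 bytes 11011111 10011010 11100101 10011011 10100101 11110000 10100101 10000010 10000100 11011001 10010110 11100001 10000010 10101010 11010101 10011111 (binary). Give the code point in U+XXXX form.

U+10AA

Offset 0: leading byte 0xDF = 11011111 → 2-byte char #1 = DF 9A.
Offset 2: leading byte 0xE5 = 11100101 → 3-byte char #2 = E5 9B A5.
Offset 5: leading byte 0xF0 = 11110000 → 4-byte char #3 = F0 A5 82 84.
Offset 9: leading byte 0xD9 = 11011001 → 2-byte char #4 = D9 96.
Offset 11: leading byte 0xE1 = 11100001 → 3-byte char #5 = E1 82 AA.
Leading byte 0xE1 = 11100001 matches 1110xxxx → 3-byte sequence.
Byte 1: 0xE1 = 11100001, payload 0001 (4 bits).
Byte 2: 0x82 = 10000010 (10xxxxxx ✓), payload 000010.
Byte 3: 0xAA = 10101010 (10xxxxxx ✓), payload 101010.
Concatenate: 0001000010101010 = 0x10AA (16 bits → U+10AA).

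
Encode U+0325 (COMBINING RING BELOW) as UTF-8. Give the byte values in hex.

U+0325 = 0x325 = 805 decimal. In range U+0080–U+07FF → 2-byte form: 110xxxxx 10xxxxxx.
Binary (11 bits): 01100100101.
Split 5+6: 01100 | 100101.
Byte 1: 11001100 = 0xCC.
Byte 2: 10100101 = 0xA5.

CC A5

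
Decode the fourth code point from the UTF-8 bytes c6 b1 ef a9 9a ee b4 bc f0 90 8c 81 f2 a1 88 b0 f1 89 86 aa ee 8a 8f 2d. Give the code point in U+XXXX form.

U+10301

Offset 0: leading byte 0xC6 = 11000110 → 2-byte char #1 = C6 B1.
Offset 2: leading byte 0xEF = 11101111 → 3-byte char #2 = EF A9 9A.
Offset 5: leading byte 0xEE = 11101110 → 3-byte char #3 = EE B4 BC.
Offset 8: leading byte 0xF0 = 11110000 → 4-byte char #4 = F0 90 8C 81.
Leading byte 0xF0 = 11110000 matches 11110xxx → 4-byte sequence.
Byte 1: 0xF0 = 11110000, payload 000 (3 bits).
Byte 2: 0x90 = 10010000 (10xxxxxx ✓), payload 010000.
Byte 3: 0x8C = 10001100 (10xxxxxx ✓), payload 001100.
Byte 4: 0x81 = 10000001 (10xxxxxx ✓), payload 000001.
Concatenate: 000010000001100000001 = 0x10301 (21 bits → U+10301).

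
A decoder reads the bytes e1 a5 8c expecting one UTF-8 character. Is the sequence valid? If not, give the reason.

valid

Leading byte 0xE1 = 11100001 → 3-byte form.
Continuation bytes 0xA5=10100101, 0x8C=10001100 all match 10xxxxxx.
Decoded value 0x194C is ≥ 0x800 (shortest form) and not a surrogate.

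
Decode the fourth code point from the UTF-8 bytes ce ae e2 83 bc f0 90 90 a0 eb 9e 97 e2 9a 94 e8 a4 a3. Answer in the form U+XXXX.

U+B797

Offset 0: leading byte 0xCE = 11001110 → 2-byte char #1 = CE AE.
Offset 2: leading byte 0xE2 = 11100010 → 3-byte char #2 = E2 83 BC.
Offset 5: leading byte 0xF0 = 11110000 → 4-byte char #3 = F0 90 90 A0.
Offset 9: leading byte 0xEB = 11101011 → 3-byte char #4 = EB 9E 97.
Leading byte 0xEB = 11101011 matches 1110xxxx → 3-byte sequence.
Byte 1: 0xEB = 11101011, payload 1011 (4 bits).
Byte 2: 0x9E = 10011110 (10xxxxxx ✓), payload 011110.
Byte 3: 0x97 = 10010111 (10xxxxxx ✓), payload 010111.
Concatenate: 1011011110010111 = 0xB797 (16 bits → U+B797).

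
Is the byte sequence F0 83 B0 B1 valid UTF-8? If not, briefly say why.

Leading byte 0xF0 = 11110000 → 4-byte form.
Continuation bytes all match 10xxxxxx. Payload decodes to 0x3C31.
But 0x3C31 < 0x10000, the minimum for a 4-byte sequence — this is an overlong encoding.

invalid (overlong encoding)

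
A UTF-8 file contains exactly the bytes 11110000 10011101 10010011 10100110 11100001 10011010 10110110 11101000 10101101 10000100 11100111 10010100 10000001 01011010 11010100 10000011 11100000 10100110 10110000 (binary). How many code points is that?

7

Byte at offset 0: 0xF0 = 11110000 → 4-byte char (#1). Advance 4.
Byte at offset 4: 0xE1 = 11100001 → 3-byte char (#2). Advance 3.
Byte at offset 7: 0xE8 = 11101000 → 3-byte char (#3). Advance 3.
Byte at offset 10: 0xE7 = 11100111 → 3-byte char (#4). Advance 3.
Byte at offset 13: 0x5A = 01011010 → 1-byte char (#5). Advance 1.
Byte at offset 14: 0xD4 = 11010100 → 2-byte char (#6). Advance 2.
Byte at offset 16: 0xE0 = 11100000 → 3-byte char (#7). Advance 3.
Reached end at offset 19 after 7 code points.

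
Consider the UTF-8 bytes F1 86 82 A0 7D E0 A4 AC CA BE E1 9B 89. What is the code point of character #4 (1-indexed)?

Offset 0: leading byte 0xF1 = 11110001 → 4-byte char #1 = F1 86 82 A0.
Offset 4: leading byte 0x7D = 01111101 → 1-byte char #2 = 7D.
Offset 5: leading byte 0xE0 = 11100000 → 3-byte char #3 = E0 A4 AC.
Offset 8: leading byte 0xCA = 11001010 → 2-byte char #4 = CA BE.
Leading byte 0xCA = 11001010 matches 110xxxxx → 2-byte sequence.
Byte 1: 0xCA = 11001010, payload 01010 (5 bits).
Byte 2: 0xBE = 10111110 (10xxxxxx ✓), payload 111110.
Concatenate: 01010111110 = 0x2BE (11 bits → U+02BE).

U+02BE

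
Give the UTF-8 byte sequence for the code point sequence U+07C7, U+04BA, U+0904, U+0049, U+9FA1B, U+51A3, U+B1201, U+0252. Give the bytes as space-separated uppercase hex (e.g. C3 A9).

DF 87 D2 BA E0 A4 84 49 F2 9F A8 9B E5 86 A3 F2 B1 88 81 C9 92

U+07C7: 2-byte form → DF 87.
U+04BA: 2-byte form → D2 BA.
U+0904: 3-byte form → E0 A4 84.
U+0049: 1-byte form → 49.
U+9FA1B: 4-byte form → F2 9F A8 9B.
U+51A3: 3-byte form → E5 86 A3.
U+B1201: 4-byte form → F2 B1 88 81.
U+0252: 2-byte form → C9 92.
Concatenated (21 bytes): DF 87 D2 BA E0 A4 84 49 F2 9F A8 9B E5 86 A3 F2 B1 88 81 C9 92.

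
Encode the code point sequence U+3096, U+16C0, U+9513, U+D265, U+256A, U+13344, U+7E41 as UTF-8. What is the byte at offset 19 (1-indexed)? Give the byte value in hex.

1-indexed offset 19 is 0-indexed offset 18.
U+3096 → 3-byte form E3 82 96 at offsets 0–2.
U+16C0 → 3-byte form E1 9B 80 at offsets 3–5.
U+9513 → 3-byte form E9 94 93 at offsets 6–8.
U+D265 → 3-byte form ED 89 A5 at offsets 9–11.
U+256A → 3-byte form E2 95 AA at offsets 12–14.
U+13344 → 4-byte form F0 93 8D 84 at offsets 15–18.
Offset 18 falls in char 6's range; it's byte 4 of F0 93 8D 84 = 0x84.

0x84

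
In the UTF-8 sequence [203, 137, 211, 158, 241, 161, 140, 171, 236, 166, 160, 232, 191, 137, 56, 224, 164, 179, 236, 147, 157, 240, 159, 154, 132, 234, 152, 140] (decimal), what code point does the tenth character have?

Offset 0: leading byte 0xCB = 11001011 → 2-byte char #1 = CB 89.
Offset 2: leading byte 0xD3 = 11010011 → 2-byte char #2 = D3 9E.
Offset 4: leading byte 0xF1 = 11110001 → 4-byte char #3 = F1 A1 8C AB.
Offset 8: leading byte 0xEC = 11101100 → 3-byte char #4 = EC A6 A0.
Offset 11: leading byte 0xE8 = 11101000 → 3-byte char #5 = E8 BF 89.
Offset 14: leading byte 0x38 = 00111000 → 1-byte char #6 = 38.
Offset 15: leading byte 0xE0 = 11100000 → 3-byte char #7 = E0 A4 B3.
Offset 18: leading byte 0xEC = 11101100 → 3-byte char #8 = EC 93 9D.
Offset 21: leading byte 0xF0 = 11110000 → 4-byte char #9 = F0 9F 9A 84.
Offset 25: leading byte 0xEA = 11101010 → 3-byte char #10 = EA 98 8C.
Leading byte 0xEA = 11101010 matches 1110xxxx → 3-byte sequence.
Byte 1: 0xEA = 11101010, payload 1010 (4 bits).
Byte 2: 0x98 = 10011000 (10xxxxxx ✓), payload 011000.
Byte 3: 0x8C = 10001100 (10xxxxxx ✓), payload 001100.
Concatenate: 1010011000001100 = 0xA60C (16 bits → U+A60C).

U+A60C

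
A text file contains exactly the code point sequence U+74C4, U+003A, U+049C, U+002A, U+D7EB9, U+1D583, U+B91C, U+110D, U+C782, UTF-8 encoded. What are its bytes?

E7 93 84 3A D2 9C 2A F3 97 BA B9 F0 9D 96 83 EB A4 9C E1 84 8D EC 9E 82

U+74C4: 3-byte form → E7 93 84.
U+003A: 1-byte form → 3A.
U+049C: 2-byte form → D2 9C.
U+002A: 1-byte form → 2A.
U+D7EB9: 4-byte form → F3 97 BA B9.
U+1D583: 4-byte form → F0 9D 96 83.
U+B91C: 3-byte form → EB A4 9C.
U+110D: 3-byte form → E1 84 8D.
U+C782: 3-byte form → EC 9E 82.
Concatenated (24 bytes): E7 93 84 3A D2 9C 2A F3 97 BA B9 F0 9D 96 83 EB A4 9C E1 84 8D EC 9E 82.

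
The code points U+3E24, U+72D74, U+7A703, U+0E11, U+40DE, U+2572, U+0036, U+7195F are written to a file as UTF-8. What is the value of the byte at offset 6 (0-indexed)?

U+3E24 → 3-byte form E3 B8 A4 at offsets 0–2.
U+72D74 → 4-byte form F1 B2 B5 B4 at offsets 3–6.
Offset 6 falls in char 2's range; it's byte 4 of F1 B2 B5 B4 = 0xB4.

0xB4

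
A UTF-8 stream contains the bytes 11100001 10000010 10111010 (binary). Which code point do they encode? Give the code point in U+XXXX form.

U+10BA

Leading byte 0xE1 = 11100001 matches 1110xxxx → 3-byte sequence.
Byte 1: 0xE1 = 11100001, payload 0001 (4 bits).
Byte 2: 0x82 = 10000010 (10xxxxxx ✓), payload 000010.
Byte 3: 0xBA = 10111010 (10xxxxxx ✓), payload 111010.
Concatenate: 0001000010111010 = 0x10BA (16 bits → U+10BA).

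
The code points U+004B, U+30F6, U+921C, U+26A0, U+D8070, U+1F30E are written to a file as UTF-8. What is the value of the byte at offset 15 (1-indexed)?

1-indexed offset 15 is 0-indexed offset 14.
U+004B → 1-byte form 4B at offsets 0–0.
U+30F6 → 3-byte form E3 83 B6 at offsets 1–3.
U+921C → 3-byte form E9 88 9C at offsets 4–6.
U+26A0 → 3-byte form E2 9A A0 at offsets 7–9.
U+D8070 → 4-byte form F3 98 81 B0 at offsets 10–13.
U+1F30E → 4-byte form F0 9F 8C 8E at offsets 14–17.
Offset 14 falls in char 6's range; it's byte 1 of F0 9F 8C 8E = 0xF0.

0xF0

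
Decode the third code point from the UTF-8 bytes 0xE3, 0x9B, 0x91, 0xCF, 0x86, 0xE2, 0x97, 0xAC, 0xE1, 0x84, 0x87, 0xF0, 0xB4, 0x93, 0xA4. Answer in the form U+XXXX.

U+25EC

Offset 0: leading byte 0xE3 = 11100011 → 3-byte char #1 = E3 9B 91.
Offset 3: leading byte 0xCF = 11001111 → 2-byte char #2 = CF 86.
Offset 5: leading byte 0xE2 = 11100010 → 3-byte char #3 = E2 97 AC.
Leading byte 0xE2 = 11100010 matches 1110xxxx → 3-byte sequence.
Byte 1: 0xE2 = 11100010, payload 0010 (4 bits).
Byte 2: 0x97 = 10010111 (10xxxxxx ✓), payload 010111.
Byte 3: 0xAC = 10101100 (10xxxxxx ✓), payload 101100.
Concatenate: 0010010111101100 = 0x25EC (16 bits → U+25EC).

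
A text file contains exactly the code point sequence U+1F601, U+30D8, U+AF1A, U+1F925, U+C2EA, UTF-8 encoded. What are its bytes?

F0 9F 98 81 E3 83 98 EA BC 9A F0 9F A4 A5 EC 8B AA

U+1F601: 4-byte form → F0 9F 98 81.
U+30D8: 3-byte form → E3 83 98.
U+AF1A: 3-byte form → EA BC 9A.
U+1F925: 4-byte form → F0 9F A4 A5.
U+C2EA: 3-byte form → EC 8B AA.
Concatenated (17 bytes): F0 9F 98 81 E3 83 98 EA BC 9A F0 9F A4 A5 EC 8B AA.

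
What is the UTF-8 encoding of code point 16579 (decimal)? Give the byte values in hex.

E4 83 83

U+40C3 = 0x40C3 = 16579 decimal. In range U+0800–U+FFFF → 3-byte form: 1110xxxx 10xxxxxx 10xxxxxx.
Binary (16 bits): 0100000011000011.
Split 4+6+6: 0100 | 000011 | 000011.
Byte 1: 11100100 = 0xE4.
Byte 2: 10000011 = 0x83.
Byte 3: 10000011 = 0x83.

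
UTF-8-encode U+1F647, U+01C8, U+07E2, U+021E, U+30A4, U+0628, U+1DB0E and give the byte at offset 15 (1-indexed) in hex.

0xA8

1-indexed offset 15 is 0-indexed offset 14.
U+1F647 → 4-byte form F0 9F 99 87 at offsets 0–3.
U+01C8 → 2-byte form C7 88 at offsets 4–5.
U+07E2 → 2-byte form DF A2 at offsets 6–7.
U+021E → 2-byte form C8 9E at offsets 8–9.
U+30A4 → 3-byte form E3 82 A4 at offsets 10–12.
U+0628 → 2-byte form D8 A8 at offsets 13–14.
Offset 14 falls in char 6's range; it's byte 2 of D8 A8 = 0xA8.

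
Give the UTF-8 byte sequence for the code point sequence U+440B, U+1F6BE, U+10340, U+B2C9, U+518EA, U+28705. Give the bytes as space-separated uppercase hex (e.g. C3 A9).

U+440B: 3-byte form → E4 90 8B.
U+1F6BE: 4-byte form → F0 9F 9A BE.
U+10340: 4-byte form → F0 90 8D 80.
U+B2C9: 3-byte form → EB 8B 89.
U+518EA: 4-byte form → F1 91 A3 AA.
U+28705: 4-byte form → F0 A8 9C 85.
Concatenated (22 bytes): E4 90 8B F0 9F 9A BE F0 90 8D 80 EB 8B 89 F1 91 A3 AA F0 A8 9C 85.

E4 90 8B F0 9F 9A BE F0 90 8D 80 EB 8B 89 F1 91 A3 AA F0 A8 9C 85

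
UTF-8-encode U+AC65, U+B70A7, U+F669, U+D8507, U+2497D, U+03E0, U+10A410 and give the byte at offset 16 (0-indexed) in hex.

U+AC65 → 3-byte form EA B1 A5 at offsets 0–2.
U+B70A7 → 4-byte form F2 B7 82 A7 at offsets 3–6.
U+F669 → 3-byte form EF 99 A9 at offsets 7–9.
U+D8507 → 4-byte form F3 98 94 87 at offsets 10–13.
U+2497D → 4-byte form F0 A4 A5 BD at offsets 14–17.
Offset 16 falls in char 5's range; it's byte 3 of F0 A4 A5 BD = 0xA5.

0xA5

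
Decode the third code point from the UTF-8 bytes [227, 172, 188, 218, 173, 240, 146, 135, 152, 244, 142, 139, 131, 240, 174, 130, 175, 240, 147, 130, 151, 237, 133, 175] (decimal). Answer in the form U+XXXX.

U+121D8

Offset 0: leading byte 0xE3 = 11100011 → 3-byte char #1 = E3 AC BC.
Offset 3: leading byte 0xDA = 11011010 → 2-byte char #2 = DA AD.
Offset 5: leading byte 0xF0 = 11110000 → 4-byte char #3 = F0 92 87 98.
Leading byte 0xF0 = 11110000 matches 11110xxx → 4-byte sequence.
Byte 1: 0xF0 = 11110000, payload 000 (3 bits).
Byte 2: 0x92 = 10010010 (10xxxxxx ✓), payload 010010.
Byte 3: 0x87 = 10000111 (10xxxxxx ✓), payload 000111.
Byte 4: 0x98 = 10011000 (10xxxxxx ✓), payload 011000.
Concatenate: 000010010000111011000 = 0x121D8 (21 bits → U+121D8).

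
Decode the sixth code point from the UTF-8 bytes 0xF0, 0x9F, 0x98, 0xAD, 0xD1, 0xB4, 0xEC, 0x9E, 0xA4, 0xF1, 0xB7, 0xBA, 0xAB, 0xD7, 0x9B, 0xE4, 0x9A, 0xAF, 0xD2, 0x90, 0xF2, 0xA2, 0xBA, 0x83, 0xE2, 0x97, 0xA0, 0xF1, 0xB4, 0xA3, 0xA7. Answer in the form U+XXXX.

U+46AF

Offset 0: leading byte 0xF0 = 11110000 → 4-byte char #1 = F0 9F 98 AD.
Offset 4: leading byte 0xD1 = 11010001 → 2-byte char #2 = D1 B4.
Offset 6: leading byte 0xEC = 11101100 → 3-byte char #3 = EC 9E A4.
Offset 9: leading byte 0xF1 = 11110001 → 4-byte char #4 = F1 B7 BA AB.
Offset 13: leading byte 0xD7 = 11010111 → 2-byte char #5 = D7 9B.
Offset 15: leading byte 0xE4 = 11100100 → 3-byte char #6 = E4 9A AF.
Leading byte 0xE4 = 11100100 matches 1110xxxx → 3-byte sequence.
Byte 1: 0xE4 = 11100100, payload 0100 (4 bits).
Byte 2: 0x9A = 10011010 (10xxxxxx ✓), payload 011010.
Byte 3: 0xAF = 10101111 (10xxxxxx ✓), payload 101111.
Concatenate: 0100011010101111 = 0x46AF (16 bits → U+46AF).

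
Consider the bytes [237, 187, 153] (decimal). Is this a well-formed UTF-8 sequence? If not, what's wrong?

invalid (encodes a surrogate (U+D800–U+DFFF))

Structurally a 3-byte sequence; payload = 0xDED9.
But 0xDED9 is in U+D800–U+DFFF, the surrogate range. Surrogates are not Unicode scalar values and are forbidden in UTF-8.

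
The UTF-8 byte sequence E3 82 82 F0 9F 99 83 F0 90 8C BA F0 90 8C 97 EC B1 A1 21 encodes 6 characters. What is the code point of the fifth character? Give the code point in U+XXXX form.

U+CC61

Offset 0: leading byte 0xE3 = 11100011 → 3-byte char #1 = E3 82 82.
Offset 3: leading byte 0xF0 = 11110000 → 4-byte char #2 = F0 9F 99 83.
Offset 7: leading byte 0xF0 = 11110000 → 4-byte char #3 = F0 90 8C BA.
Offset 11: leading byte 0xF0 = 11110000 → 4-byte char #4 = F0 90 8C 97.
Offset 15: leading byte 0xEC = 11101100 → 3-byte char #5 = EC B1 A1.
Leading byte 0xEC = 11101100 matches 1110xxxx → 3-byte sequence.
Byte 1: 0xEC = 11101100, payload 1100 (4 bits).
Byte 2: 0xB1 = 10110001 (10xxxxxx ✓), payload 110001.
Byte 3: 0xA1 = 10100001 (10xxxxxx ✓), payload 100001.
Concatenate: 1100110001100001 = 0xCC61 (16 bits → U+CC61).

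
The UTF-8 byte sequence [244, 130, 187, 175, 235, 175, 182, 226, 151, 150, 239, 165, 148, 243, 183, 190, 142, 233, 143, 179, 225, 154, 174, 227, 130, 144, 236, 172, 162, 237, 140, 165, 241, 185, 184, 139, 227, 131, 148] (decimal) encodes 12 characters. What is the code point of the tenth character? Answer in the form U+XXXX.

U+D325

Offset 0: leading byte 0xF4 = 11110100 → 4-byte char #1 = F4 82 BB AF.
Offset 4: leading byte 0xEB = 11101011 → 3-byte char #2 = EB AF B6.
Offset 7: leading byte 0xE2 = 11100010 → 3-byte char #3 = E2 97 96.
Offset 10: leading byte 0xEF = 11101111 → 3-byte char #4 = EF A5 94.
Offset 13: leading byte 0xF3 = 11110011 → 4-byte char #5 = F3 B7 BE 8E.
Offset 17: leading byte 0xE9 = 11101001 → 3-byte char #6 = E9 8F B3.
Offset 20: leading byte 0xE1 = 11100001 → 3-byte char #7 = E1 9A AE.
Offset 23: leading byte 0xE3 = 11100011 → 3-byte char #8 = E3 82 90.
Offset 26: leading byte 0xEC = 11101100 → 3-byte char #9 = EC AC A2.
Offset 29: leading byte 0xED = 11101101 → 3-byte char #10 = ED 8C A5.
Leading byte 0xED = 11101101 matches 1110xxxx → 3-byte sequence.
Byte 1: 0xED = 11101101, payload 1101 (4 bits).
Byte 2: 0x8C = 10001100 (10xxxxxx ✓), payload 001100.
Byte 3: 0xA5 = 10100101 (10xxxxxx ✓), payload 100101.
Concatenate: 1101001100100101 = 0xD325 (16 bits → U+D325).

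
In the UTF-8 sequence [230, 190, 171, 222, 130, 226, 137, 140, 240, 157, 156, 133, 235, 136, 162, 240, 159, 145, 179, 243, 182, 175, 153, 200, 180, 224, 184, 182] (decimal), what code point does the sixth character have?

Offset 0: leading byte 0xE6 = 11100110 → 3-byte char #1 = E6 BE AB.
Offset 3: leading byte 0xDE = 11011110 → 2-byte char #2 = DE 82.
Offset 5: leading byte 0xE2 = 11100010 → 3-byte char #3 = E2 89 8C.
Offset 8: leading byte 0xF0 = 11110000 → 4-byte char #4 = F0 9D 9C 85.
Offset 12: leading byte 0xEB = 11101011 → 3-byte char #5 = EB 88 A2.
Offset 15: leading byte 0xF0 = 11110000 → 4-byte char #6 = F0 9F 91 B3.
Leading byte 0xF0 = 11110000 matches 11110xxx → 4-byte sequence.
Byte 1: 0xF0 = 11110000, payload 000 (3 bits).
Byte 2: 0x9F = 10011111 (10xxxxxx ✓), payload 011111.
Byte 3: 0x91 = 10010001 (10xxxxxx ✓), payload 010001.
Byte 4: 0xB3 = 10110011 (10xxxxxx ✓), payload 110011.
Concatenate: 000011111010001110011 = 0x1F473 (21 bits → U+1F473).

U+1F473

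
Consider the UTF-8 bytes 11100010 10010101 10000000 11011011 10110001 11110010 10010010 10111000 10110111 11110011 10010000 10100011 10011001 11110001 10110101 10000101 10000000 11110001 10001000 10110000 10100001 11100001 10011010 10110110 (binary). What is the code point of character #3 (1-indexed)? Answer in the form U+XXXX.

Offset 0: leading byte 0xE2 = 11100010 → 3-byte char #1 = E2 95 80.
Offset 3: leading byte 0xDB = 11011011 → 2-byte char #2 = DB B1.
Offset 5: leading byte 0xF2 = 11110010 → 4-byte char #3 = F2 92 B8 B7.
Leading byte 0xF2 = 11110010 matches 11110xxx → 4-byte sequence.
Byte 1: 0xF2 = 11110010, payload 010 (3 bits).
Byte 2: 0x92 = 10010010 (10xxxxxx ✓), payload 010010.
Byte 3: 0xB8 = 10111000 (10xxxxxx ✓), payload 111000.
Byte 4: 0xB7 = 10110111 (10xxxxxx ✓), payload 110111.
Concatenate: 010010010111000110111 = 0x92E37 (21 bits → U+92E37).

U+92E37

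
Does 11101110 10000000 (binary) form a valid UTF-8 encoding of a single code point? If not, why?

Leading byte 0xEE = 11101110 → 3-byte form, but only 2 bytes are present.

invalid (sequence truncated)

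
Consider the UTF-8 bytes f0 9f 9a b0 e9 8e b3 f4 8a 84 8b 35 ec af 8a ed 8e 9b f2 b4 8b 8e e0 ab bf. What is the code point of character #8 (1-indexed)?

U+0AFF

Offset 0: leading byte 0xF0 = 11110000 → 4-byte char #1 = F0 9F 9A B0.
Offset 4: leading byte 0xE9 = 11101001 → 3-byte char #2 = E9 8E B3.
Offset 7: leading byte 0xF4 = 11110100 → 4-byte char #3 = F4 8A 84 8B.
Offset 11: leading byte 0x35 = 00110101 → 1-byte char #4 = 35.
Offset 12: leading byte 0xEC = 11101100 → 3-byte char #5 = EC AF 8A.
Offset 15: leading byte 0xED = 11101101 → 3-byte char #6 = ED 8E 9B.
Offset 18: leading byte 0xF2 = 11110010 → 4-byte char #7 = F2 B4 8B 8E.
Offset 22: leading byte 0xE0 = 11100000 → 3-byte char #8 = E0 AB BF.
Leading byte 0xE0 = 11100000 matches 1110xxxx → 3-byte sequence.
Byte 1: 0xE0 = 11100000, payload 0000 (4 bits).
Byte 2: 0xAB = 10101011 (10xxxxxx ✓), payload 101011.
Byte 3: 0xBF = 10111111 (10xxxxxx ✓), payload 111111.
Concatenate: 0000101011111111 = 0xAFF (16 bits → U+0AFF).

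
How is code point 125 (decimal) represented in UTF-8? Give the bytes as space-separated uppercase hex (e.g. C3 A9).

7D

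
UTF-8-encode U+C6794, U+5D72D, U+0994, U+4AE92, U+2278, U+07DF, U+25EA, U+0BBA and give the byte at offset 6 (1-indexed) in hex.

0x9D

1-indexed offset 6 is 0-indexed offset 5.
U+C6794 → 4-byte form F3 86 9E 94 at offsets 0–3.
U+5D72D → 4-byte form F1 9D 9C AD at offsets 4–7.
Offset 5 falls in char 2's range; it's byte 2 of F1 9D 9C AD = 0x9D.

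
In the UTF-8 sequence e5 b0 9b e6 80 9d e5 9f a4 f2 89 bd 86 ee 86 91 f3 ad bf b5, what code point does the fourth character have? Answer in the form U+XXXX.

Offset 0: leading byte 0xE5 = 11100101 → 3-byte char #1 = E5 B0 9B.
Offset 3: leading byte 0xE6 = 11100110 → 3-byte char #2 = E6 80 9D.
Offset 6: leading byte 0xE5 = 11100101 → 3-byte char #3 = E5 9F A4.
Offset 9: leading byte 0xF2 = 11110010 → 4-byte char #4 = F2 89 BD 86.
Leading byte 0xF2 = 11110010 matches 11110xxx → 4-byte sequence.
Byte 1: 0xF2 = 11110010, payload 010 (3 bits).
Byte 2: 0x89 = 10001001 (10xxxxxx ✓), payload 001001.
Byte 3: 0xBD = 10111101 (10xxxxxx ✓), payload 111101.
Byte 4: 0x86 = 10000110 (10xxxxxx ✓), payload 000110.
Concatenate: 010001001111101000110 = 0x89F46 (21 bits → U+89F46).

U+89F46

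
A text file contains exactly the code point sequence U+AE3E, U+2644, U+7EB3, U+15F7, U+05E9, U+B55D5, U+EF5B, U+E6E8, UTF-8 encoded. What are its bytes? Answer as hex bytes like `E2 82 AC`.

EA B8 BE E2 99 84 E7 BA B3 E1 97 B7 D7 A9 F2 B5 97 95 EE BD 9B EE 9B A8

U+AE3E: 3-byte form → EA B8 BE.
U+2644: 3-byte form → E2 99 84.
U+7EB3: 3-byte form → E7 BA B3.
U+15F7: 3-byte form → E1 97 B7.
U+05E9: 2-byte form → D7 A9.
U+B55D5: 4-byte form → F2 B5 97 95.
U+EF5B: 3-byte form → EE BD 9B.
U+E6E8: 3-byte form → EE 9B A8.
Concatenated (24 bytes): EA B8 BE E2 99 84 E7 BA B3 E1 97 B7 D7 A9 F2 B5 97 95 EE BD 9B EE 9B A8.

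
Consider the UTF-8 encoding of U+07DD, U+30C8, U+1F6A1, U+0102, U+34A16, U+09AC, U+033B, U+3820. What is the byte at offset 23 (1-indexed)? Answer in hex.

1-indexed offset 23 is 0-indexed offset 22.
U+07DD → 2-byte form DF 9D at offsets 0–1.
U+30C8 → 3-byte form E3 83 88 at offsets 2–4.
U+1F6A1 → 4-byte form F0 9F 9A A1 at offsets 5–8.
U+0102 → 2-byte form C4 82 at offsets 9–10.
U+34A16 → 4-byte form F0 B4 A8 96 at offsets 11–14.
U+09AC → 3-byte form E0 A6 AC at offsets 15–17.
U+033B → 2-byte form CC BB at offsets 18–19.
U+3820 → 3-byte form E3 A0 A0 at offsets 20–22.
Offset 22 falls in char 8's range; it's byte 3 of E3 A0 A0 = 0xA0.

0xA0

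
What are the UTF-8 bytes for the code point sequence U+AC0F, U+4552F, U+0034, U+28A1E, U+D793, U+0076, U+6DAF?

EA B0 8F F1 85 94 AF 34 F0 A8 A8 9E ED 9E 93 76 E6 B6 AF

U+AC0F: 3-byte form → EA B0 8F.
U+4552F: 4-byte form → F1 85 94 AF.
U+0034: 1-byte form → 34.
U+28A1E: 4-byte form → F0 A8 A8 9E.
U+D793: 3-byte form → ED 9E 93.
U+0076: 1-byte form → 76.
U+6DAF: 3-byte form → E6 B6 AF.
Concatenated (19 bytes): EA B0 8F F1 85 94 AF 34 F0 A8 A8 9E ED 9E 93 76 E6 B6 AF.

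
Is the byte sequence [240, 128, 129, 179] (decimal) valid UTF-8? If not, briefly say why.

invalid (overlong encoding)

Leading byte 0xF0 = 11110000 → 4-byte form.
Continuation bytes all match 10xxxxxx. Payload decodes to 0x73.
But 0x73 < 0x10000, the minimum for a 4-byte sequence — this is an overlong encoding.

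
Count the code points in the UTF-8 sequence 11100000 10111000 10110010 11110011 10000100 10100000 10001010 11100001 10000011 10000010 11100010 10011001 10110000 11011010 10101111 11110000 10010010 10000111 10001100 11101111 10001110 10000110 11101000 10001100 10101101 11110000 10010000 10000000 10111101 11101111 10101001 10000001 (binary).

10

Byte at offset 0: 0xE0 = 11100000 → 3-byte char (#1). Advance 3.
Byte at offset 3: 0xF3 = 11110011 → 4-byte char (#2). Advance 4.
Byte at offset 7: 0xE1 = 11100001 → 3-byte char (#3). Advance 3.
Byte at offset 10: 0xE2 = 11100010 → 3-byte char (#4). Advance 3.
Byte at offset 13: 0xDA = 11011010 → 2-byte char (#5). Advance 2.
Byte at offset 15: 0xF0 = 11110000 → 4-byte char (#6). Advance 4.
Byte at offset 19: 0xEF = 11101111 → 3-byte char (#7). Advance 3.
Byte at offset 22: 0xE8 = 11101000 → 3-byte char (#8). Advance 3.
Byte at offset 25: 0xF0 = 11110000 → 4-byte char (#9). Advance 4.
Byte at offset 29: 0xEF = 11101111 → 3-byte char (#10). Advance 3.
Reached end at offset 32 after 10 code points.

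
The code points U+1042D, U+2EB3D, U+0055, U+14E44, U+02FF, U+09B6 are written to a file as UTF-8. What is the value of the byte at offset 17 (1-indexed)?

1-indexed offset 17 is 0-indexed offset 16.
U+1042D → 4-byte form F0 90 90 AD at offsets 0–3.
U+2EB3D → 4-byte form F0 AE AC BD at offsets 4–7.
U+0055 → 1-byte form 55 at offsets 8–8.
U+14E44 → 4-byte form F0 94 B9 84 at offsets 9–12.
U+02FF → 2-byte form CB BF at offsets 13–14.
U+09B6 → 3-byte form E0 A6 B6 at offsets 15–17.
Offset 16 falls in char 6's range; it's byte 2 of E0 A6 B6 = 0xA6.

0xA6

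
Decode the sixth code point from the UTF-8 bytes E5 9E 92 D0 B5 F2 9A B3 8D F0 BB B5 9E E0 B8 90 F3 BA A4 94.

Offset 0: leading byte 0xE5 = 11100101 → 3-byte char #1 = E5 9E 92.
Offset 3: leading byte 0xD0 = 11010000 → 2-byte char #2 = D0 B5.
Offset 5: leading byte 0xF2 = 11110010 → 4-byte char #3 = F2 9A B3 8D.
Offset 9: leading byte 0xF0 = 11110000 → 4-byte char #4 = F0 BB B5 9E.
Offset 13: leading byte 0xE0 = 11100000 → 3-byte char #5 = E0 B8 90.
Offset 16: leading byte 0xF3 = 11110011 → 4-byte char #6 = F3 BA A4 94.
Leading byte 0xF3 = 11110011 matches 11110xxx → 4-byte sequence.
Byte 1: 0xF3 = 11110011, payload 011 (3 bits).
Byte 2: 0xBA = 10111010 (10xxxxxx ✓), payload 111010.
Byte 3: 0xA4 = 10100100 (10xxxxxx ✓), payload 100100.
Byte 4: 0x94 = 10010100 (10xxxxxx ✓), payload 010100.
Concatenate: 011111010100100010100 = 0xFA914 (21 bits → U+FA914).

U+FA914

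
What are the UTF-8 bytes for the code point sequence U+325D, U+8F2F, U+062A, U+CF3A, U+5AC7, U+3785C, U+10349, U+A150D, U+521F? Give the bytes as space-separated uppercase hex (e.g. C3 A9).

U+325D: 3-byte form → E3 89 9D.
U+8F2F: 3-byte form → E8 BC AF.
U+062A: 2-byte form → D8 AA.
U+CF3A: 3-byte form → EC BC BA.
U+5AC7: 3-byte form → E5 AB 87.
U+3785C: 4-byte form → F0 B7 A1 9C.
U+10349: 4-byte form → F0 90 8D 89.
U+A150D: 4-byte form → F2 A1 94 8D.
U+521F: 3-byte form → E5 88 9F.
Concatenated (29 bytes): E3 89 9D E8 BC AF D8 AA EC BC BA E5 AB 87 F0 B7 A1 9C F0 90 8D 89 F2 A1 94 8D E5 88 9F.

E3 89 9D E8 BC AF D8 AA EC BC BA E5 AB 87 F0 B7 A1 9C F0 90 8D 89 F2 A1 94 8D E5 88 9F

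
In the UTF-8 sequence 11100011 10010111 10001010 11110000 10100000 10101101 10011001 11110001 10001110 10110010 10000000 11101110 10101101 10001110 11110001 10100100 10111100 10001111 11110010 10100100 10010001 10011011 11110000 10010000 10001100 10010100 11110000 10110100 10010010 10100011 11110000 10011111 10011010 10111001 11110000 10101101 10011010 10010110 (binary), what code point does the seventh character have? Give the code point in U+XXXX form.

Offset 0: leading byte 0xE3 = 11100011 → 3-byte char #1 = E3 97 8A.
Offset 3: leading byte 0xF0 = 11110000 → 4-byte char #2 = F0 A0 AD 99.
Offset 7: leading byte 0xF1 = 11110001 → 4-byte char #3 = F1 8E B2 80.
Offset 11: leading byte 0xEE = 11101110 → 3-byte char #4 = EE AD 8E.
Offset 14: leading byte 0xF1 = 11110001 → 4-byte char #5 = F1 A4 BC 8F.
Offset 18: leading byte 0xF2 = 11110010 → 4-byte char #6 = F2 A4 91 9B.
Offset 22: leading byte 0xF0 = 11110000 → 4-byte char #7 = F0 90 8C 94.
Leading byte 0xF0 = 11110000 matches 11110xxx → 4-byte sequence.
Byte 1: 0xF0 = 11110000, payload 000 (3 bits).
Byte 2: 0x90 = 10010000 (10xxxxxx ✓), payload 010000.
Byte 3: 0x8C = 10001100 (10xxxxxx ✓), payload 001100.
Byte 4: 0x94 = 10010100 (10xxxxxx ✓), payload 010100.
Concatenate: 000010000001100010100 = 0x10314 (21 bits → U+10314).

U+10314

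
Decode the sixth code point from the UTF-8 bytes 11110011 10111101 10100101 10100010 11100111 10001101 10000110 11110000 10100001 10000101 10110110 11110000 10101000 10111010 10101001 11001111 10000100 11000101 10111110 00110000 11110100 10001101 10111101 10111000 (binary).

U+017E

Offset 0: leading byte 0xF3 = 11110011 → 4-byte char #1 = F3 BD A5 A2.
Offset 4: leading byte 0xE7 = 11100111 → 3-byte char #2 = E7 8D 86.
Offset 7: leading byte 0xF0 = 11110000 → 4-byte char #3 = F0 A1 85 B6.
Offset 11: leading byte 0xF0 = 11110000 → 4-byte char #4 = F0 A8 BA A9.
Offset 15: leading byte 0xCF = 11001111 → 2-byte char #5 = CF 84.
Offset 17: leading byte 0xC5 = 11000101 → 2-byte char #6 = C5 BE.
Leading byte 0xC5 = 11000101 matches 110xxxxx → 2-byte sequence.
Byte 1: 0xC5 = 11000101, payload 00101 (5 bits).
Byte 2: 0xBE = 10111110 (10xxxxxx ✓), payload 111110.
Concatenate: 00101111110 = 0x17E (11 bits → U+017E).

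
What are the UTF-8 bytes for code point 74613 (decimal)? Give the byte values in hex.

F0 92 8D B5

U+12375 = 0x12375 = 74613 decimal. In range U+10000–U+10FFFF → 4-byte form: 11110xxx 10xxxxxx 10xxxxxx 10xxxxxx.
Binary (21 bits): 000010010001101110101.
Split 3+6+6+6: 000 | 010010 | 001101 | 110101.
Byte 1: 11110000 = 0xF0.
Byte 2: 10010010 = 0x92.
Byte 3: 10001101 = 0x8D.
Byte 4: 10110101 = 0xB5.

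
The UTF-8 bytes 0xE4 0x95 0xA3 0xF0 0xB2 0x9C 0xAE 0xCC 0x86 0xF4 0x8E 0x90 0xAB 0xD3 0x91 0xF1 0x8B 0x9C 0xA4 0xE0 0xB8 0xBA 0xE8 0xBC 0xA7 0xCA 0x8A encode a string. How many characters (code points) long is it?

9

Byte at offset 0: 0xE4 = 11100100 → 3-byte char (#1). Advance 3.
Byte at offset 3: 0xF0 = 11110000 → 4-byte char (#2). Advance 4.
Byte at offset 7: 0xCC = 11001100 → 2-byte char (#3). Advance 2.
Byte at offset 9: 0xF4 = 11110100 → 4-byte char (#4). Advance 4.
Byte at offset 13: 0xD3 = 11010011 → 2-byte char (#5). Advance 2.
Byte at offset 15: 0xF1 = 11110001 → 4-byte char (#6). Advance 4.
Byte at offset 19: 0xE0 = 11100000 → 3-byte char (#7). Advance 3.
Byte at offset 22: 0xE8 = 11101000 → 3-byte char (#8). Advance 3.
Byte at offset 25: 0xCA = 11001010 → 2-byte char (#9). Advance 2.
Reached end at offset 27 after 9 code points.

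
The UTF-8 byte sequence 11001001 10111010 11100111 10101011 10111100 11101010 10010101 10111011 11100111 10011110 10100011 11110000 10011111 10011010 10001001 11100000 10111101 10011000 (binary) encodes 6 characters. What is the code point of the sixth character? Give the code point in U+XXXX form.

Offset 0: leading byte 0xC9 = 11001001 → 2-byte char #1 = C9 BA.
Offset 2: leading byte 0xE7 = 11100111 → 3-byte char #2 = E7 AB BC.
Offset 5: leading byte 0xEA = 11101010 → 3-byte char #3 = EA 95 BB.
Offset 8: leading byte 0xE7 = 11100111 → 3-byte char #4 = E7 9E A3.
Offset 11: leading byte 0xF0 = 11110000 → 4-byte char #5 = F0 9F 9A 89.
Offset 15: leading byte 0xE0 = 11100000 → 3-byte char #6 = E0 BD 98.
Leading byte 0xE0 = 11100000 matches 1110xxxx → 3-byte sequence.
Byte 1: 0xE0 = 11100000, payload 0000 (4 bits).
Byte 2: 0xBD = 10111101 (10xxxxxx ✓), payload 111101.
Byte 3: 0x98 = 10011000 (10xxxxxx ✓), payload 011000.
Concatenate: 0000111101011000 = 0xF58 (16 bits → U+0F58).

U+0F58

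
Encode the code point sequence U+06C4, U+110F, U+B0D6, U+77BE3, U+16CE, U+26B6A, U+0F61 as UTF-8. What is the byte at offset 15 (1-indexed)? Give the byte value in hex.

1-indexed offset 15 is 0-indexed offset 14.
U+06C4 → 2-byte form DB 84 at offsets 0–1.
U+110F → 3-byte form E1 84 8F at offsets 2–4.
U+B0D6 → 3-byte form EB 83 96 at offsets 5–7.
U+77BE3 → 4-byte form F1 B7 AF A3 at offsets 8–11.
U+16CE → 3-byte form E1 9B 8E at offsets 12–14.
Offset 14 falls in char 5's range; it's byte 3 of E1 9B 8E = 0x8E.

0x8E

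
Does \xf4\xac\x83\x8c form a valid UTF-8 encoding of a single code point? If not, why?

invalid (encodes a value above U+10FFFF)

Leading byte 0xF4 = 11110100 → 4-byte form.
Payload = 0x12C0CC, which exceeds U+10FFFF, the maximum Unicode code point. (Leading bytes F5–FF, or F4 followed by ≥ 0x90, are invalid.)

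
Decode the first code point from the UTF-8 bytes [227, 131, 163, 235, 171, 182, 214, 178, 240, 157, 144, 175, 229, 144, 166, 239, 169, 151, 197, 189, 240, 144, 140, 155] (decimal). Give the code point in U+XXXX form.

U+30E3

Offset 0: leading byte 0xE3 = 11100011 → 3-byte char #1 = E3 83 A3.
Leading byte 0xE3 = 11100011 matches 1110xxxx → 3-byte sequence.
Byte 1: 0xE3 = 11100011, payload 0011 (4 bits).
Byte 2: 0x83 = 10000011 (10xxxxxx ✓), payload 000011.
Byte 3: 0xA3 = 10100011 (10xxxxxx ✓), payload 100011.
Concatenate: 0011000011100011 = 0x30E3 (16 bits → U+30E3).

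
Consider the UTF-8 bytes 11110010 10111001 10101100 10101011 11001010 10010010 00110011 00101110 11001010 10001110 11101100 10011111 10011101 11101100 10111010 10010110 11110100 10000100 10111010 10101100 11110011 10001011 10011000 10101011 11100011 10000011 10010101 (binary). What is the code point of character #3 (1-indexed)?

U+0033

Offset 0: leading byte 0xF2 = 11110010 → 4-byte char #1 = F2 B9 AC AB.
Offset 4: leading byte 0xCA = 11001010 → 2-byte char #2 = CA 92.
Offset 6: leading byte 0x33 = 00110011 → 1-byte char #3 = 33.
Leading byte 0x33 = 00110011 matches 0xxxxxxx → 1-byte sequence.
Byte 1: 0x33 = 00110011, payload 0110011 (7 bits).
Concatenate: 0110011 = 0x33 (7 bits → U+0033).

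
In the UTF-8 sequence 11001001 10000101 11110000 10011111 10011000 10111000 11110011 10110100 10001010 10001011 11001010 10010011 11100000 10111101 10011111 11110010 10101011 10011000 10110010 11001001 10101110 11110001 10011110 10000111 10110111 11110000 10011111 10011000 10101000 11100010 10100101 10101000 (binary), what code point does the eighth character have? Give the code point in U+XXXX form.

Offset 0: leading byte 0xC9 = 11001001 → 2-byte char #1 = C9 85.
Offset 2: leading byte 0xF0 = 11110000 → 4-byte char #2 = F0 9F 98 B8.
Offset 6: leading byte 0xF3 = 11110011 → 4-byte char #3 = F3 B4 8A 8B.
Offset 10: leading byte 0xCA = 11001010 → 2-byte char #4 = CA 93.
Offset 12: leading byte 0xE0 = 11100000 → 3-byte char #5 = E0 BD 9F.
Offset 15: leading byte 0xF2 = 11110010 → 4-byte char #6 = F2 AB 98 B2.
Offset 19: leading byte 0xC9 = 11001001 → 2-byte char #7 = C9 AE.
Offset 21: leading byte 0xF1 = 11110001 → 4-byte char #8 = F1 9E 87 B7.
Leading byte 0xF1 = 11110001 matches 11110xxx → 4-byte sequence.
Byte 1: 0xF1 = 11110001, payload 001 (3 bits).
Byte 2: 0x9E = 10011110 (10xxxxxx ✓), payload 011110.
Byte 3: 0x87 = 10000111 (10xxxxxx ✓), payload 000111.
Byte 4: 0xB7 = 10110111 (10xxxxxx ✓), payload 110111.
Concatenate: 001011110000111110111 = 0x5E1F7 (21 bits → U+5E1F7).

U+5E1F7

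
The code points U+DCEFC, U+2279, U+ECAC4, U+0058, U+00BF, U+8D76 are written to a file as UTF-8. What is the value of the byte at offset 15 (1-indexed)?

0xE8

1-indexed offset 15 is 0-indexed offset 14.
U+DCEFC → 4-byte form F3 9C BB BC at offsets 0–3.
U+2279 → 3-byte form E2 89 B9 at offsets 4–6.
U+ECAC4 → 4-byte form F3 AC AB 84 at offsets 7–10.
U+0058 → 1-byte form 58 at offsets 11–11.
U+00BF → 2-byte form C2 BF at offsets 12–13.
U+8D76 → 3-byte form E8 B5 B6 at offsets 14–16.
Offset 14 falls in char 6's range; it's byte 1 of E8 B5 B6 = 0xE8.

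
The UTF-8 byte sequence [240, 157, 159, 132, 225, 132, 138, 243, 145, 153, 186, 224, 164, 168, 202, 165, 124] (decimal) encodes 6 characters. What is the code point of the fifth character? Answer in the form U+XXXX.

Offset 0: leading byte 0xF0 = 11110000 → 4-byte char #1 = F0 9D 9F 84.
Offset 4: leading byte 0xE1 = 11100001 → 3-byte char #2 = E1 84 8A.
Offset 7: leading byte 0xF3 = 11110011 → 4-byte char #3 = F3 91 99 BA.
Offset 11: leading byte 0xE0 = 11100000 → 3-byte char #4 = E0 A4 A8.
Offset 14: leading byte 0xCA = 11001010 → 2-byte char #5 = CA A5.
Leading byte 0xCA = 11001010 matches 110xxxxx → 2-byte sequence.
Byte 1: 0xCA = 11001010, payload 01010 (5 bits).
Byte 2: 0xA5 = 10100101 (10xxxxxx ✓), payload 100101.
Concatenate: 01010100101 = 0x2A5 (11 bits → U+02A5).

U+02A5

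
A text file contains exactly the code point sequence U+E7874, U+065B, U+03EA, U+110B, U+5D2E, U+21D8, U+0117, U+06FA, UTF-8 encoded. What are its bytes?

U+E7874: 4-byte form → F3 A7 A1 B4.
U+065B: 2-byte form → D9 9B.
U+03EA: 2-byte form → CF AA.
U+110B: 3-byte form → E1 84 8B.
U+5D2E: 3-byte form → E5 B4 AE.
U+21D8: 3-byte form → E2 87 98.
U+0117: 2-byte form → C4 97.
U+06FA: 2-byte form → DB BA.
Concatenated (21 bytes): F3 A7 A1 B4 D9 9B CF AA E1 84 8B E5 B4 AE E2 87 98 C4 97 DB BA.

F3 A7 A1 B4 D9 9B CF AA E1 84 8B E5 B4 AE E2 87 98 C4 97 DB BA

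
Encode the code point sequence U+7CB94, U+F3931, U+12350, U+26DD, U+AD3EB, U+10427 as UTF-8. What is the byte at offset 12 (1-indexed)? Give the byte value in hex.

1-indexed offset 12 is 0-indexed offset 11.
U+7CB94 → 4-byte form F1 BC AE 94 at offsets 0–3.
U+F3931 → 4-byte form F3 B3 A4 B1 at offsets 4–7.
U+12350 → 4-byte form F0 92 8D 90 at offsets 8–11.
Offset 11 falls in char 3's range; it's byte 4 of F0 92 8D 90 = 0x90.

0x90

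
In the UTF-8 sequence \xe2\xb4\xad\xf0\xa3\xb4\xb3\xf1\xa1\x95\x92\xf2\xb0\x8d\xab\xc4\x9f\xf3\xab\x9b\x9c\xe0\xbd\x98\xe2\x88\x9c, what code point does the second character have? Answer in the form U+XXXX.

Offset 0: leading byte 0xE2 = 11100010 → 3-byte char #1 = E2 B4 AD.
Offset 3: leading byte 0xF0 = 11110000 → 4-byte char #2 = F0 A3 B4 B3.
Leading byte 0xF0 = 11110000 matches 11110xxx → 4-byte sequence.
Byte 1: 0xF0 = 11110000, payload 000 (3 bits).
Byte 2: 0xA3 = 10100011 (10xxxxxx ✓), payload 100011.
Byte 3: 0xB4 = 10110100 (10xxxxxx ✓), payload 110100.
Byte 4: 0xB3 = 10110011 (10xxxxxx ✓), payload 110011.
Concatenate: 000100011110100110011 = 0x23D33 (21 bits → U+23D33).

U+23D33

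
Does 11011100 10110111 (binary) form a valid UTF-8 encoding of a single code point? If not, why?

Leading byte 0xDC = 11011100 → 2-byte form.
Continuation bytes 0xB7=10110111 all match 10xxxxxx.
Decoded value 0x737 is ≥ 0x80 (shortest form) and not a surrogate.

valid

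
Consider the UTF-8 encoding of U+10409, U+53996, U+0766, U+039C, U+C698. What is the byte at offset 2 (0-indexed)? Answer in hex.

0x90

U+10409 → 4-byte form F0 90 90 89 at offsets 0–3.
Offset 2 falls in char 1's range; it's byte 3 of F0 90 90 89 = 0x90.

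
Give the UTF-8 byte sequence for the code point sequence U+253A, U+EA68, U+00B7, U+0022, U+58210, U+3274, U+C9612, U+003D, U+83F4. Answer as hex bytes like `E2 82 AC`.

E2 94 BA EE A9 A8 C2 B7 22 F1 98 88 90 E3 89 B4 F3 89 98 92 3D E8 8F B4

U+253A: 3-byte form → E2 94 BA.
U+EA68: 3-byte form → EE A9 A8.
U+00B7: 2-byte form → C2 B7.
U+0022: 1-byte form → 22.
U+58210: 4-byte form → F1 98 88 90.
U+3274: 3-byte form → E3 89 B4.
U+C9612: 4-byte form → F3 89 98 92.
U+003D: 1-byte form → 3D.
U+83F4: 3-byte form → E8 8F B4.
Concatenated (24 bytes): E2 94 BA EE A9 A8 C2 B7 22 F1 98 88 90 E3 89 B4 F3 89 98 92 3D E8 8F B4.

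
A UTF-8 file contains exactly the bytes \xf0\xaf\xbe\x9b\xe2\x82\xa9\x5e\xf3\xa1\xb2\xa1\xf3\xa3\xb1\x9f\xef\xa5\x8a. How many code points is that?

Byte at offset 0: 0xF0 = 11110000 → 4-byte char (#1). Advance 4.
Byte at offset 4: 0xE2 = 11100010 → 3-byte char (#2). Advance 3.
Byte at offset 7: 0x5E = 01011110 → 1-byte char (#3). Advance 1.
Byte at offset 8: 0xF3 = 11110011 → 4-byte char (#4). Advance 4.
Byte at offset 12: 0xF3 = 11110011 → 4-byte char (#5). Advance 4.
Byte at offset 16: 0xEF = 11101111 → 3-byte char (#6). Advance 3.
Reached end at offset 19 after 6 code points.

6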